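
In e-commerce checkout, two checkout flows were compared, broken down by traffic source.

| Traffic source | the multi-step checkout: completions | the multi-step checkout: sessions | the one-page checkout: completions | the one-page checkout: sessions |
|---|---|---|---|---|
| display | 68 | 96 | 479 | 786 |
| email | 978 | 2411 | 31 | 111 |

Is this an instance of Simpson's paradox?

Display: the multi-step checkout 68/96 = 70.8%, the one-page checkout 479/786 = 60.9% → the multi-step checkout
Email: the multi-step checkout 978/2411 = 40.6%, the one-page checkout 31/111 = 27.9% → the multi-step checkout
Overall: the multi-step checkout 1046/2507 = 41.7%, the one-page checkout 510/897 = 56.9% → the one-page checkout
The multi-step checkout wins each traffic group but the one-page checkout wins overall — the comparison reverses. The multi-step checkout's sessions skew toward email, which has a lower base rate.

Yes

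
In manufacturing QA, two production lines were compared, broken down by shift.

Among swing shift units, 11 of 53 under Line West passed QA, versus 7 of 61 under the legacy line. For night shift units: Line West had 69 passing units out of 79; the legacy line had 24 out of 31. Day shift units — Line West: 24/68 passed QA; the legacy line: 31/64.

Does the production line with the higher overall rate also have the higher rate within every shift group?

No

Swing shift: Line West 11/53 = 20.8%, the legacy line 7/61 = 11.5% → Line West
Night shift: Line West 69/79 = 87.3%, the legacy line 24/31 = 77.4% → Line West
Day shift: Line West 24/68 = 35.3%, the legacy line 31/64 = 48.4% → the legacy line
Overall: Line West 104/200 = 52.0%, the legacy line 62/156 = 39.7% → Line West
Neither sweeps: Line West wins 2 of 3 groups, the legacy line wins 1. Line West wins overall but not every group — no Simpson reversal.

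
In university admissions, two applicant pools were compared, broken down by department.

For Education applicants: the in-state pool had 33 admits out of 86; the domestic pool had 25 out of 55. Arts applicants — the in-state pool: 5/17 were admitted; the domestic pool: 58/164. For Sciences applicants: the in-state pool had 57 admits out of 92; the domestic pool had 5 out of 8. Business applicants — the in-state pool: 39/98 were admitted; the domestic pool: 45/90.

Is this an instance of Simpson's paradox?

Yes

Education: the in-state pool 33/86 = 38.4%, the domestic pool 25/55 = 45.5% → the domestic pool
Arts: the in-state pool 5/17 = 29.4%, the domestic pool 58/164 = 35.4% → the domestic pool
Sciences: the in-state pool 57/92 = 62.0%, the domestic pool 5/8 = 62.5% → the domestic pool
Business: the in-state pool 39/98 = 39.8%, the domestic pool 45/90 = 50.0% → the domestic pool
Overall: the in-state pool 134/293 = 45.7%, the domestic pool 133/317 = 42.0% → the in-state pool
The domestic pool wins each department group but the in-state pool wins overall — the comparison reverses. The domestic pool's applicants skew toward Arts, which has a lower base rate.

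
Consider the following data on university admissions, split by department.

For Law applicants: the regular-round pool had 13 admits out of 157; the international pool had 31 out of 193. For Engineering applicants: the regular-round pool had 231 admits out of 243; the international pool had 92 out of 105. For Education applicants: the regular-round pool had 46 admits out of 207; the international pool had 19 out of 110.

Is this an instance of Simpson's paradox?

Law: the regular-round pool 13/157 = 8.3%, the international pool 31/193 = 16.1% → the international pool
Engineering: the regular-round pool 231/243 = 95.1%, the international pool 92/105 = 87.6% → the regular-round pool
Education: the regular-round pool 46/207 = 22.2%, the international pool 19/110 = 17.3% → the regular-round pool
Overall: the regular-round pool 290/607 = 47.8%, the international pool 142/408 = 34.8% → the regular-round pool
Neither sweeps: the regular-round pool wins 2 of 3 groups, the international pool wins 1. The regular-round pool wins overall but not every group — no Simpson reversal.

No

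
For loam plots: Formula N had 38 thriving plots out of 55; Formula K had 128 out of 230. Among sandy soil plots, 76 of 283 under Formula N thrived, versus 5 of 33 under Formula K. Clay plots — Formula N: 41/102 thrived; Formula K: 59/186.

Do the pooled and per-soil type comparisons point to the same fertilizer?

Loam: Formula N 38/55 = 69.1%, Formula K 128/230 = 55.7% → Formula N
Sandy soil: Formula N 76/283 = 26.9%, Formula K 5/33 = 15.2% → Formula N
Clay: Formula N 41/102 = 40.2%, Formula K 59/186 = 31.7% → Formula N
Overall: Formula N 155/440 = 35.2%, Formula K 192/449 = 42.8% → Formula K
Formula N wins each soil group but Formula K wins overall — the comparison reverses. Formula N's plots skew toward sandy soil, which has a lower base rate.

No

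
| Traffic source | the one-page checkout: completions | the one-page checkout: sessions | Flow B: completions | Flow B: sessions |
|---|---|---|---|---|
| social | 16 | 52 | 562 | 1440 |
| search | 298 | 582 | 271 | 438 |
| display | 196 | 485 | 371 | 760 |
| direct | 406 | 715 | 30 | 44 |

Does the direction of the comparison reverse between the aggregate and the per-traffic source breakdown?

Social: the one-page checkout 16/52 = 30.8%, Flow B 562/1440 = 39.0% → Flow B
Search: the one-page checkout 298/582 = 51.2%, Flow B 271/438 = 61.9% → Flow B
Display: the one-page checkout 196/485 = 40.4%, Flow B 371/760 = 48.8% → Flow B
Direct: the one-page checkout 406/715 = 56.8%, Flow B 30/44 = 68.2% → Flow B
Overall: the one-page checkout 916/1834 = 49.9%, Flow B 1234/2682 = 46.0% → the one-page checkout
Flow B wins each traffic group but the one-page checkout wins overall — the comparison reverses. Flow B's sessions skew toward social, which has a lower base rate.

Yes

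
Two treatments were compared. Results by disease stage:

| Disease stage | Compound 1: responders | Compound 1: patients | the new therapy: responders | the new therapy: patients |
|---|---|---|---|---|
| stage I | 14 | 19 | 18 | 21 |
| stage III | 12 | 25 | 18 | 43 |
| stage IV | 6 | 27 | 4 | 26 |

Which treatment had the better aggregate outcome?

Compound 1

Stage I: Compound 1 14/19 = 73.7%, the new therapy 18/21 = 85.7% → the new therapy
Stage III: Compound 1 12/25 = 48.0%, the new therapy 18/43 = 41.9% → Compound 1
Stage IV: Compound 1 6/27 = 22.2%, the new therapy 4/26 = 15.4% → Compound 1
Overall: Compound 1 32/71 = 45.1%, the new therapy 40/90 = 44.4% → Compound 1
(Neither sweeps every disease group, but Compound 1 has the higher pooled rate.)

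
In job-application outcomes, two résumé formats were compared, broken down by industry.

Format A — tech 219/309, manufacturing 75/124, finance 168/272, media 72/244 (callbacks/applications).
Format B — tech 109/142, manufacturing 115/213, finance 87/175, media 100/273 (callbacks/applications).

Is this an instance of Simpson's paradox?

Tech: Format A 219/309 = 70.9%, Format B 109/142 = 76.8% → Format B
Manufacturing: Format A 75/124 = 60.5%, Format B 115/213 = 54.0% → Format A
Finance: Format A 168/272 = 61.8%, Format B 87/175 = 49.7% → Format A
Media: Format A 72/244 = 29.5%, Format B 100/273 = 36.6% → Format B
Overall: Format A 534/949 = 56.3%, Format B 411/803 = 51.2% → Format A
Neither sweeps: Format A wins 2 of 4 groups, Format B wins 2. Format A wins overall but not every group — no Simpson reversal.

No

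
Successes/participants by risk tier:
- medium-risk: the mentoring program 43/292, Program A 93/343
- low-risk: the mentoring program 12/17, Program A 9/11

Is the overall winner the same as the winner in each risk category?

Medium-risk: the mentoring program 43/292 = 14.7%, Program A 93/343 = 27.1% → Program A
Low-risk: the mentoring program 12/17 = 70.6%, Program A 9/11 = 81.8% → Program A
Overall: the mentoring program 55/309 = 17.8%, Program A 102/354 = 28.8% → Program A
Program A wins overall and in every risk group — no reversal.

Yes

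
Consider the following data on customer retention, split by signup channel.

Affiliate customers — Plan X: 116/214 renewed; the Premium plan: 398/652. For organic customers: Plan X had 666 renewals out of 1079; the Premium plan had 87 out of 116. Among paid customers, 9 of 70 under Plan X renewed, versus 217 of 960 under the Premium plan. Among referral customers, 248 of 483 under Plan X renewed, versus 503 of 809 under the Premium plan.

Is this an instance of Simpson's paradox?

Yes

Affiliate: Plan X 116/214 = 54.2%, the Premium plan 398/652 = 61.0% → the Premium plan
Organic: Plan X 666/1079 = 61.7%, the Premium plan 87/116 = 75.0% → the Premium plan
Paid: Plan X 9/70 = 12.9%, the Premium plan 217/960 = 22.6% → the Premium plan
Referral: Plan X 248/483 = 51.3%, the Premium plan 503/809 = 62.2% → the Premium plan
Overall: Plan X 1039/1846 = 56.3%, the Premium plan 1205/2537 = 47.5% → Plan X
The Premium plan wins each signup group but Plan X wins overall — the comparison reverses. The Premium plan's customers skew toward paid, which has a lower base rate.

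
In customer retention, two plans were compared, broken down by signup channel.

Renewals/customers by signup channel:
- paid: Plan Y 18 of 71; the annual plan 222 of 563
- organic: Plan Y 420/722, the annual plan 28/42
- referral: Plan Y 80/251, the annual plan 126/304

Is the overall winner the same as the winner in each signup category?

Paid: Plan Y 18/71 = 25.4%, the annual plan 222/563 = 39.4% → the annual plan
Organic: Plan Y 420/722 = 58.2%, the annual plan 28/42 = 66.7% → the annual plan
Referral: Plan Y 80/251 = 31.9%, the annual plan 126/304 = 41.4% → the annual plan
Overall: Plan Y 518/1044 = 49.6%, the annual plan 376/909 = 41.4% → Plan Y
The annual plan wins each signup group but Plan Y wins overall — the comparison reverses. The annual plan's customers skew toward paid, which has a lower base rate.

No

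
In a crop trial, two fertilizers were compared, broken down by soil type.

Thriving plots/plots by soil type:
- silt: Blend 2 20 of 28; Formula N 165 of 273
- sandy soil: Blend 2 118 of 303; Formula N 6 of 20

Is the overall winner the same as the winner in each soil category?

Silt: Blend 2 20/28 = 71.4%, Formula N 165/273 = 60.4% → Blend 2
Sandy soil: Blend 2 118/303 = 38.9%, Formula N 6/20 = 30.0% → Blend 2
Overall: Blend 2 138/331 = 41.7%, Formula N 171/293 = 58.4% → Formula N
Blend 2 wins each soil group but Formula N wins overall — the comparison reverses. Blend 2's plots skew toward sandy soil, which has a lower base rate.

No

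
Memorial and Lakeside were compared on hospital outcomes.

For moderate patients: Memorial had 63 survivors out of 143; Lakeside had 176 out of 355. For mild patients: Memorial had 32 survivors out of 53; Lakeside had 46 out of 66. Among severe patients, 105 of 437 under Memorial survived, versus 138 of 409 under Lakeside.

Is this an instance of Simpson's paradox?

Moderate: Memorial 63/143 = 44.1%, Lakeside 176/355 = 49.6% → Lakeside
Mild: Memorial 32/53 = 60.4%, Lakeside 46/66 = 69.7% → Lakeside
Severe: Memorial 105/437 = 24.0%, Lakeside 138/409 = 33.7% → Lakeside
Overall: Memorial 200/633 = 31.6%, Lakeside 360/830 = 43.4% → Lakeside
Lakeside wins overall and in every case group — no reversal.

No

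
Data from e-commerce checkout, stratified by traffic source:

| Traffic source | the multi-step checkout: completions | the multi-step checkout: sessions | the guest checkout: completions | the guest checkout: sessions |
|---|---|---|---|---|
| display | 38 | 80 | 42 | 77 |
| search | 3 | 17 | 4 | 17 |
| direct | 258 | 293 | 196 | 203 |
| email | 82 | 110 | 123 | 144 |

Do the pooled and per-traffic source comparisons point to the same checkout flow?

Display: the multi-step checkout 38/80 = 47.5%, the guest checkout 42/77 = 54.5% → the guest checkout
Search: the multi-step checkout 3/17 = 17.6%, the guest checkout 4/17 = 23.5% → the guest checkout
Direct: the multi-step checkout 258/293 = 88.1%, the guest checkout 196/203 = 96.6% → the guest checkout
Email: the multi-step checkout 82/110 = 74.5%, the guest checkout 123/144 = 85.4% → the guest checkout
Overall: the multi-step checkout 381/500 = 76.2%, the guest checkout 365/441 = 82.8% → the guest checkout
The guest checkout wins overall and in every traffic group — no reversal.

Yes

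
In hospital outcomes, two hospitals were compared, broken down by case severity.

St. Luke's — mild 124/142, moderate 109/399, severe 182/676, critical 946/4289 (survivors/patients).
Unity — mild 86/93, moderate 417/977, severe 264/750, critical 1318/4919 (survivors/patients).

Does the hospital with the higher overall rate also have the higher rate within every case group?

Mild: St. Luke's 124/142 = 87.3%, Unity 86/93 = 92.5% → Unity
Moderate: St. Luke's 109/399 = 27.3%, Unity 417/977 = 42.7% → Unity
Severe: St. Luke's 182/676 = 26.9%, Unity 264/750 = 35.2% → Unity
Critical: St. Luke's 946/4289 = 22.1%, Unity 1318/4919 = 26.8% → Unity
Overall: St. Luke's 1361/5506 = 24.7%, Unity 2085/6739 = 30.9% → Unity
Unity wins overall and in every case group — no reversal.

Yes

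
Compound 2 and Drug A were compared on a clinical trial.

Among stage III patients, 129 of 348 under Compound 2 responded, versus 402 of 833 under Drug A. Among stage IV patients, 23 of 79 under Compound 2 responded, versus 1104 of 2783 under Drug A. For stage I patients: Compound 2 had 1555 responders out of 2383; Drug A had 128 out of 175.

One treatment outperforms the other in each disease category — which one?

Drug A

Stage III: Compound 2 129/348 = 37.1%, Drug A 402/833 = 48.3% → Drug A
Stage IV: Compound 2 23/79 = 29.1%, Drug A 1104/2783 = 39.7% → Drug A
Stage I: Compound 2 1555/2383 = 65.3%, Drug A 128/175 = 73.1% → Drug A
Drug A has the higher rate in all 3 groups.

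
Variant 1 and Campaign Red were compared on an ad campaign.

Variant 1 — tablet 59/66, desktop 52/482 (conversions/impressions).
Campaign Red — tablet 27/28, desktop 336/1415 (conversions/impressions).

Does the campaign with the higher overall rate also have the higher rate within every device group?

Yes

Tablet: Variant 1 59/66 = 89.4%, Campaign Red 27/28 = 96.4% → Campaign Red
Desktop: Variant 1 52/482 = 10.8%, Campaign Red 336/1415 = 23.7% → Campaign Red
Overall: Variant 1 111/548 = 20.3%, Campaign Red 363/1443 = 25.2% → Campaign Red
Campaign Red wins overall and in every device group — no reversal.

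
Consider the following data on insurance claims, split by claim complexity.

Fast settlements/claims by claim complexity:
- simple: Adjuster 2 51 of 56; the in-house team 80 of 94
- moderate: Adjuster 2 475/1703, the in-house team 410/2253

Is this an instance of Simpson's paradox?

Simple: Adjuster 2 51/56 = 91.1%, the in-house team 80/94 = 85.1% → Adjuster 2
Moderate: Adjuster 2 475/1703 = 27.9%, the in-house team 410/2253 = 18.2% → Adjuster 2
Overall: Adjuster 2 526/1759 = 29.9%, the in-house team 490/2347 = 20.9% → Adjuster 2
Adjuster 2 wins overall and in every claim group — no reversal.

No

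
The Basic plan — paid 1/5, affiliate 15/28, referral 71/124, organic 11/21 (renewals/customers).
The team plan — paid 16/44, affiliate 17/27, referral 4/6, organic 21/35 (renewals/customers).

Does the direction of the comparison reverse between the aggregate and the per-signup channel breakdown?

Paid: the Basic plan 1/5 = 20.0%, the team plan 16/44 = 36.4% → the team plan
Affiliate: the Basic plan 15/28 = 53.6%, the team plan 17/27 = 63.0% → the team plan
Referral: the Basic plan 71/124 = 57.3%, the team plan 4/6 = 66.7% → the team plan
Organic: the Basic plan 11/21 = 52.4%, the team plan 21/35 = 60.0% → the team plan
Overall: the Basic plan 98/178 = 55.1%, the team plan 58/112 = 51.8% → the Basic plan
The team plan wins each signup group but the Basic plan wins overall — the comparison reverses. The team plan's customers skew toward paid, which has a lower base rate.

Yes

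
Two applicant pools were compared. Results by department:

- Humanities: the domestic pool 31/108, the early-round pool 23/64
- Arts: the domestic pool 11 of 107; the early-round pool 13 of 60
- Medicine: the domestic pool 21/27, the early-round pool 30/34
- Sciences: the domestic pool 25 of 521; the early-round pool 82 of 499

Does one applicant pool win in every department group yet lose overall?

Humanities: the domestic pool 31/108 = 28.7%, the early-round pool 23/64 = 35.9% → the early-round pool
Arts: the domestic pool 11/107 = 10.3%, the early-round pool 13/60 = 21.7% → the early-round pool
Medicine: the domestic pool 21/27 = 77.8%, the early-round pool 30/34 = 88.2% → the early-round pool
Sciences: the domestic pool 25/521 = 4.8%, the early-round pool 82/499 = 16.4% → the early-round pool
Overall: the domestic pool 88/763 = 11.5%, the early-round pool 148/657 = 22.5% → the early-round pool
The early-round pool wins overall and in every department group — no reversal.

No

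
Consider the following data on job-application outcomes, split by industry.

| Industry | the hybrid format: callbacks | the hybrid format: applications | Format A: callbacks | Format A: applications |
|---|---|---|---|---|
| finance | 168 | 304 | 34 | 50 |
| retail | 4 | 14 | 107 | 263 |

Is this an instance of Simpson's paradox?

Yes

Finance: the hybrid format 168/304 = 55.3%, Format A 34/50 = 68.0% → Format A
Retail: the hybrid format 4/14 = 28.6%, Format A 107/263 = 40.7% → Format A
Overall: the hybrid format 172/318 = 54.1%, Format A 141/313 = 45.0% → the hybrid format
Format A wins each industry group but the hybrid format wins overall — the comparison reverses. Format A's applications skew toward retail, which has a lower base rate.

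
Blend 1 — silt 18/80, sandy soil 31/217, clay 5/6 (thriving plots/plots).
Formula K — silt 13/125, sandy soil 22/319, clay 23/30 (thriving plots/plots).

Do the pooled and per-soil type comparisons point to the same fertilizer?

Yes

Silt: Blend 1 18/80 = 22.5%, Formula K 13/125 = 10.4% → Blend 1
Sandy soil: Blend 1 31/217 = 14.3%, Formula K 22/319 = 6.9% → Blend 1
Clay: Blend 1 5/6 = 83.3%, Formula K 23/30 = 76.7% → Blend 1
Overall: Blend 1 54/303 = 17.8%, Formula K 58/474 = 12.2% → Blend 1
Blend 1 wins overall and in every soil group — no reversal.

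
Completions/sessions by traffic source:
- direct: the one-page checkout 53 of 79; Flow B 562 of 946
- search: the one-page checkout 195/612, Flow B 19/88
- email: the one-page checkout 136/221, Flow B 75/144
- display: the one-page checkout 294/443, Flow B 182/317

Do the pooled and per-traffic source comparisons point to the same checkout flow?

No

Direct: the one-page checkout 53/79 = 67.1%, Flow B 562/946 = 59.4% → the one-page checkout
Search: the one-page checkout 195/612 = 31.9%, Flow B 19/88 = 21.6% → the one-page checkout
Email: the one-page checkout 136/221 = 61.5%, Flow B 75/144 = 52.1% → the one-page checkout
Display: the one-page checkout 294/443 = 66.4%, Flow B 182/317 = 57.4% → the one-page checkout
Overall: the one-page checkout 678/1355 = 50.0%, Flow B 838/1495 = 56.1% → Flow B
The one-page checkout wins each traffic group but Flow B wins overall — the comparison reverses. The one-page checkout's sessions skew toward search, which has a lower base rate.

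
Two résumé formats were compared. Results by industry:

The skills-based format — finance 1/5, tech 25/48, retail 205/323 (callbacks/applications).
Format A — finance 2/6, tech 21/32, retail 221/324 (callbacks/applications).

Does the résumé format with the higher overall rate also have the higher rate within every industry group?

Finance: the skills-based format 1/5 = 20.0%, Format A 2/6 = 33.3% → Format A
Tech: the skills-based format 25/48 = 52.1%, Format A 21/32 = 65.6% → Format A
Retail: the skills-based format 205/323 = 63.5%, Format A 221/324 = 68.2% → Format A
Overall: the skills-based format 231/376 = 61.4%, Format A 244/362 = 67.4% → Format A
Format A wins overall and in every industry group — no reversal.

Yes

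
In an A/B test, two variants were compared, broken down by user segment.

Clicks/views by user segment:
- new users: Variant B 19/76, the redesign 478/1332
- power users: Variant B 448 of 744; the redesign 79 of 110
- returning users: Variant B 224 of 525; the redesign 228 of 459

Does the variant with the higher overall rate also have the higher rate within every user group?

No

New users: Variant B 19/76 = 25.0%, the redesign 478/1332 = 35.9% → the redesign
Power users: Variant B 448/744 = 60.2%, the redesign 79/110 = 71.8% → the redesign
Returning users: Variant B 224/525 = 42.7%, the redesign 228/459 = 49.7% → the redesign
Overall: Variant B 691/1345 = 51.4%, the redesign 785/1901 = 41.3% → Variant B
The redesign wins each user group but Variant B wins overall — the comparison reverses. The redesign's views skew toward new users, which has a lower base rate.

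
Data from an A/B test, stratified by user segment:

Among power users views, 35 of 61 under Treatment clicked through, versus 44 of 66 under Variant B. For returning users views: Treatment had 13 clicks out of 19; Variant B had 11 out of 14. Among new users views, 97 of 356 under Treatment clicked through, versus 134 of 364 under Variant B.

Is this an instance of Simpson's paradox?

Power users: Treatment 35/61 = 57.4%, Variant B 44/66 = 66.7% → Variant B
Returning users: Treatment 13/19 = 68.4%, Variant B 11/14 = 78.6% → Variant B
New users: Treatment 97/356 = 27.2%, Variant B 134/364 = 36.8% → Variant B
Overall: Treatment 145/436 = 33.3%, Variant B 189/444 = 42.6% → Variant B
Variant B wins overall and in every user group — no reversal.

No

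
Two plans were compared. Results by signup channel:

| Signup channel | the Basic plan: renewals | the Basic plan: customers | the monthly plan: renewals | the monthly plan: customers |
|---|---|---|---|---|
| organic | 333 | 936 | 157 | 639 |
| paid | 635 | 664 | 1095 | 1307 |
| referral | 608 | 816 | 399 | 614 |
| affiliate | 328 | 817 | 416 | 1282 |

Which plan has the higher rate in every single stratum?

Organic: the Basic plan 333/936 = 35.6%, the monthly plan 157/639 = 24.6% → the Basic plan
Paid: the Basic plan 635/664 = 95.6%, the monthly plan 1095/1307 = 83.8% → the Basic plan
Referral: the Basic plan 608/816 = 74.5%, the monthly plan 399/614 = 65.0% → the Basic plan
Affiliate: the Basic plan 328/817 = 40.1%, the monthly plan 416/1282 = 32.4% → the Basic plan
The Basic plan has the higher rate in all 4 groups.

the Basic plan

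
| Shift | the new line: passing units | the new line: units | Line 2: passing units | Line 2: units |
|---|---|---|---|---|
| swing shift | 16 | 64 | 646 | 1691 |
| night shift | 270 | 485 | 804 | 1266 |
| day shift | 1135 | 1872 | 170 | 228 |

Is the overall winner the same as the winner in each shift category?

Swing shift: the new line 16/64 = 25.0%, Line 2 646/1691 = 38.2% → Line 2
Night shift: the new line 270/485 = 55.7%, Line 2 804/1266 = 63.5% → Line 2
Day shift: the new line 1135/1872 = 60.6%, Line 2 170/228 = 74.6% → Line 2
Overall: the new line 1421/2421 = 58.7%, Line 2 1620/3185 = 50.9% → the new line
Line 2 wins each shift group but the new line wins overall — the comparison reverses. Line 2's units skew toward swing shift, which has a lower base rate.

No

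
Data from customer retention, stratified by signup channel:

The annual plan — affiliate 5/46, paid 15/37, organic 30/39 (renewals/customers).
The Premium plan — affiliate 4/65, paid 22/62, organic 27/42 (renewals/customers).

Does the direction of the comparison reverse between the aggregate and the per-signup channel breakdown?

Affiliate: the annual plan 5/46 = 10.9%, the Premium plan 4/65 = 6.2% → the annual plan
Paid: the annual plan 15/37 = 40.5%, the Premium plan 22/62 = 35.5% → the annual plan
Organic: the annual plan 30/39 = 76.9%, the Premium plan 27/42 = 64.3% → the annual plan
Overall: the annual plan 50/122 = 41.0%, the Premium plan 53/169 = 31.4% → the annual plan
The annual plan wins overall and in every signup group — no reversal.

No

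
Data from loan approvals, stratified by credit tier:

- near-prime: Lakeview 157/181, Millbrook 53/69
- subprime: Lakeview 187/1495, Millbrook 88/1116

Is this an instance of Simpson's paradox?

Near-prime: Lakeview 157/181 = 86.7%, Millbrook 53/69 = 76.8% → Lakeview
Subprime: Lakeview 187/1495 = 12.5%, Millbrook 88/1116 = 7.9% → Lakeview
Overall: Lakeview 344/1676 = 20.5%, Millbrook 141/1185 = 11.9% → Lakeview
Lakeview wins overall and in every credit group — no reversal.

No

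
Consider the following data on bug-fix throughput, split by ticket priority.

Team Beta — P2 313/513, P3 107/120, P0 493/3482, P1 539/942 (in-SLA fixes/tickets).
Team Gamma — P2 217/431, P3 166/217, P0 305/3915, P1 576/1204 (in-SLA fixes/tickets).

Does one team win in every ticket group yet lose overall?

P2: Team Beta 313/513 = 61.0%, Team Gamma 217/431 = 50.3% → Team Beta
P3: Team Beta 107/120 = 89.2%, Team Gamma 166/217 = 76.5% → Team Beta
P0: Team Beta 493/3482 = 14.2%, Team Gamma 305/3915 = 7.8% → Team Beta
P1: Team Beta 539/942 = 57.2%, Team Gamma 576/1204 = 47.8% → Team Beta
Overall: Team Beta 1452/5057 = 28.7%, Team Gamma 1264/5767 = 21.9% → Team Beta
Team Beta wins overall and in every ticket group — no reversal.

No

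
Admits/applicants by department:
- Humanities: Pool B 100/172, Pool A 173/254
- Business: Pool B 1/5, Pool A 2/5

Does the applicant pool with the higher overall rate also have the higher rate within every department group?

Humanities: Pool B 100/172 = 58.1%, Pool A 173/254 = 68.1% → Pool A
Business: Pool B 1/5 = 20.0%, Pool A 2/5 = 40.0% → Pool A
Overall: Pool B 101/177 = 57.1%, Pool A 175/259 = 67.6% → Pool A
Pool A wins overall and in every department group — no reversal.

Yes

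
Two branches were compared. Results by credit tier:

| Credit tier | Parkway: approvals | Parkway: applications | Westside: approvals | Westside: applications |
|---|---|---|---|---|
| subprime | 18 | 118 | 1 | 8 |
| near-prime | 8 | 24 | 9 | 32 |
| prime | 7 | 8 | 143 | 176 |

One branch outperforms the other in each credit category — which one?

Subprime: Parkway 18/118 = 15.3%, Westside 1/8 = 12.5% → Parkway
Near-prime: Parkway 8/24 = 33.3%, Westside 9/32 = 28.1% → Parkway
Prime: Parkway 7/8 = 87.5%, Westside 143/176 = 81.2% → Parkway
Parkway has the higher rate in all 3 groups.

Parkway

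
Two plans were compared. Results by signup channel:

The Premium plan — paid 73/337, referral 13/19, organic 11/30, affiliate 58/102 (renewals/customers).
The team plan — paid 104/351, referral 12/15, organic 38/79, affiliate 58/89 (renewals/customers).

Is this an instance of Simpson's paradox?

No

Paid: the Premium plan 73/337 = 21.7%, the team plan 104/351 = 29.6% → the team plan
Referral: the Premium plan 13/19 = 68.4%, the team plan 12/15 = 80.0% → the team plan
Organic: the Premium plan 11/30 = 36.7%, the team plan 38/79 = 48.1% → the team plan
Affiliate: the Premium plan 58/102 = 56.9%, the team plan 58/89 = 65.2% → the team plan
Overall: the Premium plan 155/488 = 31.8%, the team plan 212/534 = 39.7% → the team plan
The team plan wins overall and in every signup group — no reversal.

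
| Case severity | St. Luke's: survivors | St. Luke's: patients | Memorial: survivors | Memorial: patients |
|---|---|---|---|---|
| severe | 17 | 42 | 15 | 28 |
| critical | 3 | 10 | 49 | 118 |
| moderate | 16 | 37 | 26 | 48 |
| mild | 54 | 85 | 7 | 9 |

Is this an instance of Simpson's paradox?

Severe: St. Luke's 17/42 = 40.5%, Memorial 15/28 = 53.6% → Memorial
Critical: St. Luke's 3/10 = 30.0%, Memorial 49/118 = 41.5% → Memorial
Moderate: St. Luke's 16/37 = 43.2%, Memorial 26/48 = 54.2% → Memorial
Mild: St. Luke's 54/85 = 63.5%, Memorial 7/9 = 77.8% → Memorial
Overall: St. Luke's 90/174 = 51.7%, Memorial 97/203 = 47.8% → St. Luke's
Memorial wins each case group but St. Luke's wins overall — the comparison reverses. Memorial's patients skew toward critical, which has a lower base rate.

Yes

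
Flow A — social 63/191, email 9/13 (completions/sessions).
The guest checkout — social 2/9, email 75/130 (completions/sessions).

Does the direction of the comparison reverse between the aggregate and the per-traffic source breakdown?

Social: Flow A 63/191 = 33.0%, the guest checkout 2/9 = 22.2% → Flow A
Email: Flow A 9/13 = 69.2%, the guest checkout 75/130 = 57.7% → Flow A
Overall: Flow A 72/204 = 35.3%, the guest checkout 77/139 = 55.4% → the guest checkout
Flow A wins each traffic group but the guest checkout wins overall — the comparison reverses. Flow A's sessions skew toward social, which has a lower base rate.

Yes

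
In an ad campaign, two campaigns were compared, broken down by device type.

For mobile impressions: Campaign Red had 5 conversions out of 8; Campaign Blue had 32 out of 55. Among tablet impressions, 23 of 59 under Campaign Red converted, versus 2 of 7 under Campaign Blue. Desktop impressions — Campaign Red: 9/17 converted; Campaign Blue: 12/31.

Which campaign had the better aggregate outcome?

Mobile: Campaign Red 5/8 = 62.5%, Campaign Blue 32/55 = 58.2% → Campaign Red
Tablet: Campaign Red 23/59 = 39.0%, Campaign Blue 2/7 = 28.6% → Campaign Red
Desktop: Campaign Red 9/17 = 52.9%, Campaign Blue 12/31 = 38.7% → Campaign Red
Overall: Campaign Red 37/84 = 44.0%, Campaign Blue 46/93 = 49.5% → Campaign Blue
(Campaign Red wins every device group but Campaign Blue wins overall — Campaign Red's impressions skew toward the low-rate tablet group.)

Campaign Blue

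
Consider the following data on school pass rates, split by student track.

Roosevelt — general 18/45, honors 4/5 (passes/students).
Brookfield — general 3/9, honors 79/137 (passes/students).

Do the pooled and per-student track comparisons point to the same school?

General: Roosevelt 18/45 = 40.0%, Brookfield 3/9 = 33.3% → Roosevelt
Honors: Roosevelt 4/5 = 80.0%, Brookfield 79/137 = 57.7% → Roosevelt
Overall: Roosevelt 22/50 = 44.0%, Brookfield 82/146 = 56.2% → Brookfield
Roosevelt wins each student group but Brookfield wins overall — the comparison reverses. Roosevelt's students skew toward general, which has a lower base rate.

No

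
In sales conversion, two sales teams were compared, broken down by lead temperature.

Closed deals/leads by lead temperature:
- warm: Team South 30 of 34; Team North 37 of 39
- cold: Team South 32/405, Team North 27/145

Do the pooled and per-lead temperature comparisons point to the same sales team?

Yes

Warm: Team South 30/34 = 88.2%, Team North 37/39 = 94.9% → Team North
Cold: Team South 32/405 = 7.9%, Team North 27/145 = 18.6% → Team North
Overall: Team South 62/439 = 14.1%, Team North 64/184 = 34.8% → Team North
Team North wins overall and in every lead group — no reversal.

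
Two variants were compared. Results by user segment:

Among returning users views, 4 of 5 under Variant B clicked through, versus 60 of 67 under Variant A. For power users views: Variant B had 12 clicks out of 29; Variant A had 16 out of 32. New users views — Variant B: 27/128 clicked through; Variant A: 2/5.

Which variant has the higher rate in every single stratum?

Returning users: Variant B 4/5 = 80.0%, Variant A 60/67 = 89.6% → Variant A
Power users: Variant B 12/29 = 41.4%, Variant A 16/32 = 50.0% → Variant A
New users: Variant B 27/128 = 21.1%, Variant A 2/5 = 40.0% → Variant A
Variant A has the higher rate in all 3 groups.

Variant A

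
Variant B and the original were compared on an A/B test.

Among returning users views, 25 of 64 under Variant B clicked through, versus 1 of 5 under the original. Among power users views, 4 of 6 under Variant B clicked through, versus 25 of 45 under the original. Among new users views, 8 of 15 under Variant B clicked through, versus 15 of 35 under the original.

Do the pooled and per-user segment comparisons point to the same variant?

No

Returning users: Variant B 25/64 = 39.1%, the original 1/5 = 20.0% → Variant B
Power users: Variant B 4/6 = 66.7%, the original 25/45 = 55.6% → Variant B
New users: Variant B 8/15 = 53.3%, the original 15/35 = 42.9% → Variant B
Overall: Variant B 37/85 = 43.5%, the original 41/85 = 48.2% → the original
Variant B wins each user group but the original wins overall — the comparison reverses. Variant B's views skew toward returning users, which has a lower base rate.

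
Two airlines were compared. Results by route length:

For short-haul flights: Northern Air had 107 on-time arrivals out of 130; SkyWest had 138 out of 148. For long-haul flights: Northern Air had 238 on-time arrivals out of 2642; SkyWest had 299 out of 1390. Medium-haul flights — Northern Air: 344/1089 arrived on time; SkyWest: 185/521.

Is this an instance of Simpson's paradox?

Short-haul: Northern Air 107/130 = 82.3%, SkyWest 138/148 = 93.2% → SkyWest
Long-haul: Northern Air 238/2642 = 9.0%, SkyWest 299/1390 = 21.5% → SkyWest
Medium-haul: Northern Air 344/1089 = 31.6%, SkyWest 185/521 = 35.5% → SkyWest
Overall: Northern Air 689/3861 = 17.8%, SkyWest 622/2059 = 30.2% → SkyWest
SkyWest wins overall and in every route group — no reversal.

No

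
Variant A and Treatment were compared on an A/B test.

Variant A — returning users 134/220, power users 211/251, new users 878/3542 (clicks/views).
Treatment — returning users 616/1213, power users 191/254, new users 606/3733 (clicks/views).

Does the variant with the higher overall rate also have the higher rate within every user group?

Yes

Returning users: Variant A 134/220 = 60.9%, Treatment 616/1213 = 50.8% → Variant A
Power users: Variant A 211/251 = 84.1%, Treatment 191/254 = 75.2% → Variant A
New users: Variant A 878/3542 = 24.8%, Treatment 606/3733 = 16.2% → Variant A
Overall: Variant A 1223/4013 = 30.5%, Treatment 1413/5200 = 27.2% → Variant A
Variant A wins overall and in every user group — no reversal.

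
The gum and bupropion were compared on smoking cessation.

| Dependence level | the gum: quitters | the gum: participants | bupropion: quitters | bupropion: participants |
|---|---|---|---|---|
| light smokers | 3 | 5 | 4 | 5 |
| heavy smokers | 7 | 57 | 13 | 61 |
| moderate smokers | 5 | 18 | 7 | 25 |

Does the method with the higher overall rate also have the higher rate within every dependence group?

Light smokers: the gum 3/5 = 60.0%, bupropion 4/5 = 80.0% → bupropion
Heavy smokers: the gum 7/57 = 12.3%, bupropion 13/61 = 21.3% → bupropion
Moderate smokers: the gum 5/18 = 27.8%, bupropion 7/25 = 28.0% → bupropion
Overall: the gum 15/80 = 18.8%, bupropion 24/91 = 26.4% → bupropion
Bupropion wins overall and in every dependence group — no reversal.

Yes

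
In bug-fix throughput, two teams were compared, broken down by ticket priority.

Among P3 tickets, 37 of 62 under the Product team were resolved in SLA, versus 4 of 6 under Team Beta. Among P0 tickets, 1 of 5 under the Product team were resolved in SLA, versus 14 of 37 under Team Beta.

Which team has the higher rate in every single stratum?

P3: the Product team 37/62 = 59.7%, Team Beta 4/6 = 66.7% → Team Beta
P0: the Product team 1/5 = 20.0%, Team Beta 14/37 = 37.8% → Team Beta
Team Beta has the higher rate in both groups.

Team Beta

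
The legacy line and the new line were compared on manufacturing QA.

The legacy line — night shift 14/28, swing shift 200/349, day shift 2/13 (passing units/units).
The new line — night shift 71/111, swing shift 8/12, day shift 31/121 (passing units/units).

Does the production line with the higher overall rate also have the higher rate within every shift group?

Night shift: the legacy line 14/28 = 50.0%, the new line 71/111 = 64.0% → the new line
Swing shift: the legacy line 200/349 = 57.3%, the new line 8/12 = 66.7% → the new line
Day shift: the legacy line 2/13 = 15.4%, the new line 31/121 = 25.6% → the new line
Overall: the legacy line 216/390 = 55.4%, the new line 110/244 = 45.1% → the legacy line
The new line wins each shift group but the legacy line wins overall — the comparison reverses. The new line's units skew toward day shift, which has a lower base rate.

No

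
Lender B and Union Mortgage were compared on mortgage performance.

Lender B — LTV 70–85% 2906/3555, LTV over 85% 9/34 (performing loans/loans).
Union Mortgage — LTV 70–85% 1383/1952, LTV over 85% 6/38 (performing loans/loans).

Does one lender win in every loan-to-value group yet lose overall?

LTV 70–85%: Lender B 2906/3555 = 81.7%, Union Mortgage 1383/1952 = 70.9% → Lender B
LTV over 85%: Lender B 9/34 = 26.5%, Union Mortgage 6/38 = 15.8% → Lender B
Overall: Lender B 2915/3589 = 81.2%, Union Mortgage 1389/1990 = 69.8% → Lender B
Lender B wins overall and in every loan-to-value group — no reversal.

No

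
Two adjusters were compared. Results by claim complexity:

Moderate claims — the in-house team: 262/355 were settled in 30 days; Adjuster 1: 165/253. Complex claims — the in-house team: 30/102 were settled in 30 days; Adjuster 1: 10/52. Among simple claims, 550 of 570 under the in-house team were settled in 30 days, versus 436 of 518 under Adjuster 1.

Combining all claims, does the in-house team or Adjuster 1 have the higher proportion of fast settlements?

the in-house team

Moderate: the in-house team 262/355 = 73.8%, Adjuster 1 165/253 = 65.2% → the in-house team
Complex: the in-house team 30/102 = 29.4%, Adjuster 1 10/52 = 19.2% → the in-house team
Simple: the in-house team 550/570 = 96.5%, Adjuster 1 436/518 = 84.2% → the in-house team
Overall: the in-house team 842/1027 = 82.0%, Adjuster 1 611/823 = 74.2% → the in-house team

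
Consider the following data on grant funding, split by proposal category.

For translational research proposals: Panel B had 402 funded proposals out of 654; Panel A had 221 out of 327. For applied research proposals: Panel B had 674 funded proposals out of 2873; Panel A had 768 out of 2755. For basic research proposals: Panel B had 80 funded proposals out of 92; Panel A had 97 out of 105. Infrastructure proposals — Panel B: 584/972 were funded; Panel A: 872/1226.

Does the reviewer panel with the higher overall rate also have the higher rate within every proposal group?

Yes

Translational research: Panel B 402/654 = 61.5%, Panel A 221/327 = 67.6% → Panel A
Applied research: Panel B 674/2873 = 23.5%, Panel A 768/2755 = 27.9% → Panel A
Basic research: Panel B 80/92 = 87.0%, Panel A 97/105 = 92.4% → Panel A
Infrastructure: Panel B 584/972 = 60.1%, Panel A 872/1226 = 71.1% → Panel A
Overall: Panel B 1740/4591 = 37.9%, Panel A 1958/4413 = 44.4% → Panel A
Panel A wins overall and in every proposal group — no reversal.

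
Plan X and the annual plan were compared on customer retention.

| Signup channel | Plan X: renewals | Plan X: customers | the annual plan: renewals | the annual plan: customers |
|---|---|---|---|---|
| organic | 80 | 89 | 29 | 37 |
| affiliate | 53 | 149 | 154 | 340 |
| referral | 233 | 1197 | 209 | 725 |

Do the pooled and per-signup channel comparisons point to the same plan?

Organic: Plan X 80/89 = 89.9%, the annual plan 29/37 = 78.4% → Plan X
Affiliate: Plan X 53/149 = 35.6%, the annual plan 154/340 = 45.3% → the annual plan
Referral: Plan X 233/1197 = 19.5%, the annual plan 209/725 = 28.8% → the annual plan
Overall: Plan X 366/1435 = 25.5%, the annual plan 392/1102 = 35.6% → the annual plan
Neither sweeps: Plan X wins 1 of 3 groups, the annual plan wins 2. The annual plan wins overall but not every group — no Simpson reversal.

No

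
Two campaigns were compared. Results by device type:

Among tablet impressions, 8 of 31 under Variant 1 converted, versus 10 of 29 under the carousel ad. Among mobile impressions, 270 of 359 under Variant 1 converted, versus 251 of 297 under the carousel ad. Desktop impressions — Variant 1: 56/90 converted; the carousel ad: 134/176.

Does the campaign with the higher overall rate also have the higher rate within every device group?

Yes

Tablet: Variant 1 8/31 = 25.8%, the carousel ad 10/29 = 34.5% → the carousel ad
Mobile: Variant 1 270/359 = 75.2%, the carousel ad 251/297 = 84.5% → the carousel ad
Desktop: Variant 1 56/90 = 62.2%, the carousel ad 134/176 = 76.1% → the carousel ad
Overall: Variant 1 334/480 = 69.6%, the carousel ad 395/502 = 78.7% → the carousel ad
The carousel ad wins overall and in every device group — no reversal.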